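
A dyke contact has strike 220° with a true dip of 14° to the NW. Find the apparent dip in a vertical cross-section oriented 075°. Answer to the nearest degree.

8°

The strike is 220° and the section trends 075°; the acute angle between them is β = 35°.
tan(apparent dip) = tan 14° · sin 35° = 0.1430
apparent dip = arctan 0.1430 = 8.14°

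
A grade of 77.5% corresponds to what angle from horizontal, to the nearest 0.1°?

tan θ = 77.5/100 = 0.7750
θ = arctan(0.7750) = 37.78°

37.8°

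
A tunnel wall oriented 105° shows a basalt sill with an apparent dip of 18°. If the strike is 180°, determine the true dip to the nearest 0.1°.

18.6°

β = acute angle between strike 180° and section 105° = 75°.
tan(true dip) = tan 18° / sin 75° = 0.3364
δ = arctan(0.3364) = 18.59°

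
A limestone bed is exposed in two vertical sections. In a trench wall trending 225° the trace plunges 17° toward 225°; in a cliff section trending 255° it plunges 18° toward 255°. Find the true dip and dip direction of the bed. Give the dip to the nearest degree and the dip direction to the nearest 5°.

true dip 18°, dip direction 245°

Represent each trace as a vector plunging at its apparent dip toward its trend (east-north-up frame): v₁ = (-0.676, -0.676, -0.292), v₂ = (-0.919, -0.246, -0.309).
Cross product v₁ × v₂ gives the pole to the plane: n ∝ (-0.137, -0.060, 0.455).
Dip δ = arctan(|n_h|/n_z) = arctan(0.149/0.455) = 18.2°.
Dip direction = atan2(-0.137, -0.060) = 246° (azimuth of n's horizontal projection).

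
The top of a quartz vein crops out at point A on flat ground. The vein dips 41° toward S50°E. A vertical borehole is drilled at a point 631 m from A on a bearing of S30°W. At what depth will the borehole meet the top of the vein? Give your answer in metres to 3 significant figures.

95.2 m

The hole lies 80° from the dip direction, so the down-dip offset is 631 × cos 80° = 109.57 m.
Depth = down-dip offset × tan(dip) = 109.57 × tan 41° = 109.57 × 0.8693
Depth = 95.25 m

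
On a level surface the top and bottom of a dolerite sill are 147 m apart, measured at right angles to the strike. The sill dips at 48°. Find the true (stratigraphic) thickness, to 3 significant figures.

109 m

True thickness t = w · sin(dip) = 147 × sin 48°
t = 147 × 0.7431 = 109.242 m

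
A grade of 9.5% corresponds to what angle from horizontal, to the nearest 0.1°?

tan θ = 9.5/100 = 0.0950
θ = arctan(0.0950) = 5.43°

5.4°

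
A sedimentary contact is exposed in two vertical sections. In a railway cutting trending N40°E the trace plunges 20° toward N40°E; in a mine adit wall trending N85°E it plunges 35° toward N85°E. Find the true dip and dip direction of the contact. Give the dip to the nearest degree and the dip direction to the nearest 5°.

Represent each trace as a vector plunging at its apparent dip toward its trend (east-north-up frame): v₁ = (0.604, 0.720, -0.342), v₂ = (0.816, 0.071, -0.574).
n = v₁ × v₂ = (0.388, -0.067, 0.544) (taken with n_z > 0).
Dip δ = arctan(|n_h|/n_z) = arctan(0.394/0.544) = 35.9°.
Dip direction = atan2(0.388, -0.067) = 100° (azimuth of n's horizontal projection).

true dip 36°, dip direction 100°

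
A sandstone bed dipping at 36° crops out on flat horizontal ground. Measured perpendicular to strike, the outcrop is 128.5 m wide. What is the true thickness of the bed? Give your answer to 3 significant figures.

75.5 m

True thickness t = w · sin(dip) = 128.5 × sin 36°
t = 128.5 × 0.5878 = 75.530 m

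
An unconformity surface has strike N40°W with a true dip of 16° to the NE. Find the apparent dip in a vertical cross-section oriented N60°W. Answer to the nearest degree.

The strike is N40°W and the section trends N60°W; the acute angle between them is β = 20°.
tan(apparent dip) = tan 16° · sin 20° = 0.0981
apparent dip = arctan 0.0981 = 5.60°

6°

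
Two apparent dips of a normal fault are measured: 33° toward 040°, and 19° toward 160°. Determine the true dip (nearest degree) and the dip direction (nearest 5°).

true dip 45°, dip direction 090°

Represent each trace as a vector plunging at its apparent dip toward its trend (east-north-up frame): v₁ = (0.539, 0.642, -0.545), v₂ = (0.323, -0.888, -0.326).
n = v₁ × v₂ = (0.693, 0.001, 0.687) (taken with n_z > 0).
tan δ = √(n_x²+n_y²)/n_z = 0.693/0.687, so δ = 45.3°.
The horizontal component of n points toward azimuth atan2(n_x, n_y) = 90°, the dip direction.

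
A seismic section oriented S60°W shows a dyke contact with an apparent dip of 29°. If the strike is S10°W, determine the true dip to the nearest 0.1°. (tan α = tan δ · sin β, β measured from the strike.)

35.9°

β = acute angle between strike S10°W and section S60°W = 50°.
tan δ = tan α / sin β = tan 29° / sin 50° = 0.5543 / 0.7660 = 0.7236
true dip = arctan 0.7236 = 35.89°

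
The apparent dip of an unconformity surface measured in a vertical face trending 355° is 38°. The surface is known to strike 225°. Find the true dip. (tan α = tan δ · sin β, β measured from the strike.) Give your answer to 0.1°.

The section is 50° from the strike.
tan(true dip) = tan 38° / sin 50° = 1.0199
true dip = arctan 1.0199 = 45.56°

45.6°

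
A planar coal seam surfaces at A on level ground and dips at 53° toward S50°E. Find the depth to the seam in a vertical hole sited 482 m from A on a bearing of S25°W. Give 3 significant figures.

166 m

The hole lies 75° from the dip direction, so the down-dip offset is 482 × cos 75° = 124.75 m.
Depth = down-dip offset × tan(dip) = 124.75 × tan 53° = 124.75 × 1.3270
Depth = 165.55 m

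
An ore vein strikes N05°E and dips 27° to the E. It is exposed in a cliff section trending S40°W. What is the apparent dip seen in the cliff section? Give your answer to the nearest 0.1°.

Angle between strike (N05°E) and section (S40°W): β = 35°.
tan(apparent dip) = tan 27° · sin 35° = 0.2923
apparent dip = arctan 0.2923 = 16.29°

16.3°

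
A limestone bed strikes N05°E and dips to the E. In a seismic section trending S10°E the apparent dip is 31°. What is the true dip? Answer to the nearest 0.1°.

66.7°

β = acute angle between strike N05°E and section S10°E = 15°.
tan(true dip) = tan 31° / sin 15° = 2.3215
δ = arctan(2.3215) = 66.70°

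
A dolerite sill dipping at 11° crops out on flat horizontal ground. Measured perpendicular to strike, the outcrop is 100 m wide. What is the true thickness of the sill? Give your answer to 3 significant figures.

19.1 m

True thickness t = w · sin(dip) = 100 × sin 11°
t = 100 × 0.1908 = 19.081 m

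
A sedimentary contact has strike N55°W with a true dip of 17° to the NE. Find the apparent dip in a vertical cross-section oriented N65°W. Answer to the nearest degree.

3°

The section lies 10° from the strike.
tan α = tan 17° × sin 10° = 0.3057 × 0.1736 = 0.0531
apparent dip = arctan 0.0531 = 3.04°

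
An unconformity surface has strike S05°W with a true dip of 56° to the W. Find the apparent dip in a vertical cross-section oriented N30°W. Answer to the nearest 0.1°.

40.4°

The section lies 35° from the strike.
tan α = tan 56° × sin 35° = 1.4826 × 0.5736 = 0.8504
apparent dip = arctan 0.8504 = 40.38°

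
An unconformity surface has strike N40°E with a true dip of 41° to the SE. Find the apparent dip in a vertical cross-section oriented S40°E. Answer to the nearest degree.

The strike is N40°E and the section trends S40°E; the acute angle between them is β = 80°.
tan α = tan 41° × sin 80° = 0.8693 × 0.9848 = 0.8561
apparent dip = arctan 0.8561 = 40.57°

41°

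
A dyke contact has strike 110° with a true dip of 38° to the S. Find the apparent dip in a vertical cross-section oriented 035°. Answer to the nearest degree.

The strike is 110° and the section trends 035°; the acute angle between them is β = 75°.
tan(apparent dip) = tan 38° · sin 75° = 0.7547
apparent dip = arctan 0.7547 = 37.04°

37°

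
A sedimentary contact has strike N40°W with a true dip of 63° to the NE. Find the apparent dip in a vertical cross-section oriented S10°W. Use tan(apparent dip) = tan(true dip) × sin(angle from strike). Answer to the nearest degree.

The strike is N40°W and the section trends S10°W; the acute angle between them is β = 50°.
tan(apparent dip) = tan 63° · sin 50° = 1.5034
α = arctan(1.5034) = 56.37°

56°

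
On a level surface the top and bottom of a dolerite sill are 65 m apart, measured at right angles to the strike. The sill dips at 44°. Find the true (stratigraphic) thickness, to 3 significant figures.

45.2 m

True thickness t = w · sin(dip) = 65 × sin 44°
t = 65 × 0.6947 = 45.153 m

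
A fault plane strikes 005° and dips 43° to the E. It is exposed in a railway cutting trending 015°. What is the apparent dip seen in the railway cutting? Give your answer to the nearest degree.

The strike is 005° and the section trends 015°; the acute angle between them is β = 10°.
tan(apparent dip) = tan 43° · sin 10° = 0.1619
α = arctan(0.1619) = 9.20°

9°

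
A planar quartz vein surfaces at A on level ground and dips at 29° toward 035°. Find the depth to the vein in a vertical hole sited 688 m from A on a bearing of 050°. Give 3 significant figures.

368 m

The hole lies 15° from the dip direction, so the down-dip offset is 688 × cos 15° = 664.56 m.
Depth = down-dip offset × tan(dip) = 664.56 × tan 29° = 664.56 × 0.5543
Depth = 368.37 m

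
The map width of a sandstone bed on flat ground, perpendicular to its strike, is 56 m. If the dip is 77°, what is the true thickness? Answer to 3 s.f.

54.6 m

True thickness t = w · sin(dip) = 56 × sin 77°
t = 56 × 0.9744 = 54.565 m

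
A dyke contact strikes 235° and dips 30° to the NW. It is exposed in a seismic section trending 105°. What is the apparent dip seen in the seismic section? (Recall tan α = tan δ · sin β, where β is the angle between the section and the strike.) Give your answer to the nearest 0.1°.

The strike is 235° and the section trends 105°; the acute angle between them is β = 50°.
tan α = tan 30° × sin 50° = 0.5774 × 0.7660 = 0.4423
α = arctan(0.4423) = 23.86°

23.9°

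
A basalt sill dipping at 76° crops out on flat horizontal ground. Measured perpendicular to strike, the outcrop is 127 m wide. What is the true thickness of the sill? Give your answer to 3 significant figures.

True thickness t = w · sin(dip) = 127 × sin 76°
t = 127 × 0.9703 = 123.228 m

123 m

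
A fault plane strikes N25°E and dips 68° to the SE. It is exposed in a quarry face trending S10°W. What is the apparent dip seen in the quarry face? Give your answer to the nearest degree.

Angle between strike (N25°E) and section (S10°W): β = 15°.
tan α = tan 68° × sin 15° = 2.4751 × 0.2588 = 0.6406
apparent dip = arctan 0.6406 = 32.64°

33°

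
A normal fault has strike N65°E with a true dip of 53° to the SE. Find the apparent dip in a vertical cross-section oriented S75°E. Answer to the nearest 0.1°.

The strike is N65°E and the section trends S75°E; the acute angle between them is β = 40°.
tan(apparent dip) = tan 53° · sin 40° = 0.8530
apparent dip = arctan 0.8530 = 40.46°

40.5°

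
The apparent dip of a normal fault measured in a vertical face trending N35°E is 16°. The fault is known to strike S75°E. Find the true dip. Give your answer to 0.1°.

The section is 70° from the strike.
tan δ = tan α / sin β = tan 16° / sin 70° = 0.2867 / 0.9397 = 0.3051
δ = arctan(0.3051) = 16.97°

17.0°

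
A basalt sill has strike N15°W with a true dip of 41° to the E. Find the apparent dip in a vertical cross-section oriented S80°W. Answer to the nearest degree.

41°

Angle between strike (N15°W) and section (S80°W): β = 85°.
tan α = tan 41° × sin 85° = 0.8693 × 0.9962 = 0.8660
α = arctan(0.8660) = 40.89°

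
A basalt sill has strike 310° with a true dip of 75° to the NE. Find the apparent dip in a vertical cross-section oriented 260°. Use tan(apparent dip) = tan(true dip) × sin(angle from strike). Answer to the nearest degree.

The strike is 310° and the section trends 260°; the acute angle between them is β = 50°.
tan α = tan 75° × sin 50° = 3.7321 × 0.7660 = 2.8589
α = arctan(2.8589) = 70.72°

71°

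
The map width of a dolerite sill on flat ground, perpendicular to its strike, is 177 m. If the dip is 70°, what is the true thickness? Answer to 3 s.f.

True thickness t = w · sin(dip) = 177 × sin 70°
t = 177 × 0.9397 = 166.326 m

166 m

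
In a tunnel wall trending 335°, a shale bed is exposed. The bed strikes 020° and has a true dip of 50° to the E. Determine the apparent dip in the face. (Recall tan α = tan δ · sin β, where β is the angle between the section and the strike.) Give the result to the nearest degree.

The strike is 020° and the section trends 335°; the acute angle between them is β = 45°.
tan α = tan 50° × sin 45° = 1.1918 × 0.7071 = 0.8427
α = arctan(0.8427) = 40.12°

40°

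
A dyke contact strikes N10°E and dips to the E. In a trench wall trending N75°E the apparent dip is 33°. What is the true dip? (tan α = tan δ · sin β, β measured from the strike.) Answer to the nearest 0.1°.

35.6°

The section is 65° from the strike.
tan(true dip) = tan 33° / sin 65° = 0.7165
δ = arctan(0.7165) = 35.62°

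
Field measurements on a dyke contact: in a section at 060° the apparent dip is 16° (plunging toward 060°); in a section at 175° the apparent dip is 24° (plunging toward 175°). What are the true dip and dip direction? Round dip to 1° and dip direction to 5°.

true dip 35°, dip direction 125°

Each apparent-dip line lies in the plane. As unit vectors (x east, y north, z up), v₁ plunges 16°→060° and v₂ plunges 24°→175°.
n = v₁ × v₂ = (0.446, -0.317, 0.796) (taken with n_z > 0).
Dip δ = arctan(|n_h|/n_z) = arctan(0.547/0.796) = 34.5°.
Dip direction = atan2(0.446, -0.317) = 125° (azimuth of n's horizontal projection).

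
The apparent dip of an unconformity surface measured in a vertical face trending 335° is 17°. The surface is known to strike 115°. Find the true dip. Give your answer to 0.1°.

β = acute angle between strike 115° and section 335° = 40°.
tan(true dip) = tan 17° / sin 40° = 0.4756
δ = arctan(0.4756) = 25.44°

25.4°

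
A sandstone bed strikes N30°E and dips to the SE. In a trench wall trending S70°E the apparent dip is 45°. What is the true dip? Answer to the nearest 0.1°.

45.4°

β = acute angle between strike N30°E and section S70°E = 80°.
tan(true dip) = tan 45° / sin 80° = 1.0154
true dip = arctan 1.0154 = 45.44°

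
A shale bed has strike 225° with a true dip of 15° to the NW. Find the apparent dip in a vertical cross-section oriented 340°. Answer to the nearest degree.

Angle between strike (225°) and section (340°): β = 65°.
tan(apparent dip) = tan 15° · sin 65° = 0.2428
apparent dip = arctan 0.2428 = 13.65°

14°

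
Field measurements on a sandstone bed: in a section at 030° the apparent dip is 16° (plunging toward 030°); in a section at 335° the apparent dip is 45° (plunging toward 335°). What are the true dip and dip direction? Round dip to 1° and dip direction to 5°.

true dip 47°, dip direction 315°

Each apparent-dip line lies in the plane. As unit vectors (x east, y north, z up), v₁ plunges 16°→030° and v₂ plunges 45°→335°.
n = v₁ × v₂ = (-0.412, 0.422, 0.557) (taken with n_z > 0).
Dip δ = arctan(|n_h|/n_z) = arctan(0.590/0.557) = 46.7°.
The horizontal component of n points toward azimuth atan2(n_x, n_y) = 316°, the dip direction.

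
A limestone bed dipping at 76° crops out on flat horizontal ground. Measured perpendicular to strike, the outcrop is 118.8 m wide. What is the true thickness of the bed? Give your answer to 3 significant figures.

True thickness t = w · sin(dip) = 118.8 × sin 76°
t = 118.8 × 0.9703 = 115.271 m

115 m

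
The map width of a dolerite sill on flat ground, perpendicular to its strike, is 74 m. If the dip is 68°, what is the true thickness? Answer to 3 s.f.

68.6 m

True thickness t = w · sin(dip) = 74 × sin 68°
t = 74 × 0.9272 = 68.612 m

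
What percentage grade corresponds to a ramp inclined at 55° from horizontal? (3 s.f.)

grade % = 100 × tan 55° = 100 × 1.4281

143%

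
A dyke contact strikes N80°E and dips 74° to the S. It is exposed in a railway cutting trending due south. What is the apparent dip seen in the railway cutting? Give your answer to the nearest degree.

Angle between strike (N80°E) and section (due south): β = 80°.
tan α = tan 74° × sin 80° = 3.4874 × 0.9848 = 3.4344
apparent dip = arctan 3.4344 = 73.77°

74°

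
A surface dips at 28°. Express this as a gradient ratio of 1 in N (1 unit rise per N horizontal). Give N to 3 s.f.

1 in 1.88

1 : N means tan θ = 1/N, so N = 1/tan 28° = 1/0.5317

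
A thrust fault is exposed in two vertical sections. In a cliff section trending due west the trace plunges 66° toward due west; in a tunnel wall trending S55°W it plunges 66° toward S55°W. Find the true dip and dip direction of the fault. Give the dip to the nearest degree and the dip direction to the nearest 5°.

true dip 67°, dip direction 250°

The two traces are lines in the plane: v₁ = (sin 270°·cos 66°, cos 270°·cos 66°, −sin 66°), v₂ = (sin 235°·cos 66°, cos 235°·cos 66°, −sin 66°).
Cross product v₁ × v₂ gives the pole to the plane: n ∝ (-0.213, -0.067, 0.095).
Dip δ = arctan(|n_h|/n_z) = arctan(0.223/0.095) = 67.0°.
Dip direction = atan2(-0.213, -0.067) = 252° (azimuth of n's horizontal projection).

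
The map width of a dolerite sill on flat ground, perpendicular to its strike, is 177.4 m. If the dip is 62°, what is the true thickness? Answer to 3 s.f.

True thickness t = w · sin(dip) = 177.4 × sin 62°
t = 177.4 × 0.8829 = 156.635 m

157 m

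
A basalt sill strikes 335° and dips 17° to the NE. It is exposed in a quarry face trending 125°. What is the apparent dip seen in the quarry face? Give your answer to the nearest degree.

The strike is 335° and the section trends 125°; the acute angle between them is β = 30°.
tan(apparent dip) = tan 17° · sin 30° = 0.1529
apparent dip = arctan 0.1529 = 8.69°

9°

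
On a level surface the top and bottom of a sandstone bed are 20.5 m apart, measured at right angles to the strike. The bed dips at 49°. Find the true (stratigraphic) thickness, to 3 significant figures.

True thickness t = w · sin(dip) = 20.5 × sin 49°
t = 20.5 × 0.7547 = 15.472 m

15.5 m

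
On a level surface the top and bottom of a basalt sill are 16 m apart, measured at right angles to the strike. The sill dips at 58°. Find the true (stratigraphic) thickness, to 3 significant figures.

True thickness t = w · sin(dip) = 16 × sin 58°
t = 16 × 0.8480 = 13.569 m

13.6 m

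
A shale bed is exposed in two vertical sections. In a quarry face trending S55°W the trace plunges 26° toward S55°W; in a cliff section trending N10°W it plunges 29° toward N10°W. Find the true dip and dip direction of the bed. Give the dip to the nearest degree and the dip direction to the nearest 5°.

true dip 44°, dip direction 295°

The two traces are lines in the plane: v₁ = (sin 235°·cos 26°, cos 235°·cos 26°, −sin 26°), v₂ = (sin 350°·cos 29°, cos 350°·cos 29°, −sin 29°).
Cross product v₁ × v₂ gives the pole to the plane: n ∝ (-0.628, 0.290, 0.712).
Dip δ = arctan(|n_h|/n_z) = arctan(0.691/0.712) = 44.1°.
Dip direction = atan2(-0.628, 0.290) = 295° (azimuth of n's horizontal projection).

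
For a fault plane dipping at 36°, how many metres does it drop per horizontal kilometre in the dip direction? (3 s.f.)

drop per km = 1000 × tan 36° = 1000 × 0.7265

727 m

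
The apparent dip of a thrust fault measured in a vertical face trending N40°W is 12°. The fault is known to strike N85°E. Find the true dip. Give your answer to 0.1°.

The section is 55° from the strike.
tan(true dip) = tan 12° / sin 55° = 0.2595
δ = arctan(0.2595) = 14.55°

14.5°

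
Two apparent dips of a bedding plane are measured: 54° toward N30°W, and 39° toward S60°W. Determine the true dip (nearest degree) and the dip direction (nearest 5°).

Each apparent-dip line lies in the plane. As unit vectors (x east, y north, z up), v₁ plunges 54°→N30°W and v₂ plunges 39°→S60°W.
Cross product v₁ × v₂ gives the pole to the plane: n ∝ (-0.635, 0.360, 0.457).
Dip δ = arctan(|n_h|/n_z) = arctan(0.729/0.457) = 57.9°.
Dip direction = atan2(-0.635, 0.360) = 300° (azimuth of n's horizontal projection).

true dip 58°, dip direction 300°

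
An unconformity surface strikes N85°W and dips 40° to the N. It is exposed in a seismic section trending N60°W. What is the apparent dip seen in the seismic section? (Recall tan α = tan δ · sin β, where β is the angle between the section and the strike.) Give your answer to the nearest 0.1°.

19.5°

Angle between strike (N85°W) and section (N60°W): β = 25°.
tan α = tan 40° × sin 25° = 0.8391 × 0.4226 = 0.3546
α = arctan(0.3546) = 19.53°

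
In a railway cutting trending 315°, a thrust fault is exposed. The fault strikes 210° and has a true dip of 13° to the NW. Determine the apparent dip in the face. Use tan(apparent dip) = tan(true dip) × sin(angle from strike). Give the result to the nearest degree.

13°

Angle between strike (210°) and section (315°): β = 75°.
tan(apparent dip) = tan 13° · sin 75° = 0.2230
α = arctan(0.2230) = 12.57°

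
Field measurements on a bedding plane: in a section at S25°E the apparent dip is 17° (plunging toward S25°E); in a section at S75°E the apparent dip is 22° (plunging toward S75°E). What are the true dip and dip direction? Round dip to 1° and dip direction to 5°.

true dip 22°, dip direction 115°

Represent each trace as a vector plunging at its apparent dip toward its trend (east-north-up frame): v₁ = (0.404, -0.867, -0.292), v₂ = (0.896, -0.240, -0.375).
n = v₁ × v₂ = (0.255, -0.110, 0.679) (taken with n_z > 0).
True dip = arccos(n_z / |n|) = arccos(0.9257) = 22.2°.
Dip direction = azimuth of (n_x, n_y) = atan2(0.255, -0.110) = 113°.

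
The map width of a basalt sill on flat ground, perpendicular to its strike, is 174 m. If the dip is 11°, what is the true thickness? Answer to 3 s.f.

33.2 m

True thickness t = w · sin(dip) = 174 × sin 11°
t = 174 × 0.1908 = 33.201 m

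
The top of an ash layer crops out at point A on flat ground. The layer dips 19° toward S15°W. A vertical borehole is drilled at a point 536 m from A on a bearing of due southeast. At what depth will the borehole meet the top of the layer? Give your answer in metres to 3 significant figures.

92.3 m

The hole lies 60° from the dip direction, so the down-dip offset is 536 × cos 60° = 268.00 m.
Depth = down-dip offset × tan(dip) = 268.00 × tan 19° = 268.00 × 0.3443
Depth = 92.28 m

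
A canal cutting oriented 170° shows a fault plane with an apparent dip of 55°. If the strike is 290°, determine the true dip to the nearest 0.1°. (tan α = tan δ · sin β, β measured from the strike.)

β = acute angle between strike 290° and section 170° = 60°.
tan(true dip) = tan 55° / sin 60° = 1.6491
δ = arctan(1.6491) = 58.77°

58.8°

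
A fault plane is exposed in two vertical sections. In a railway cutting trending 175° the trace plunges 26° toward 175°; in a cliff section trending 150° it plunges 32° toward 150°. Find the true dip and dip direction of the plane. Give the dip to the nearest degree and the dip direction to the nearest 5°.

true dip 33°, dip direction 135°

Represent each trace as a vector plunging at its apparent dip toward its trend (east-north-up frame): v₁ = (0.078, -0.895, -0.438), v₂ = (0.424, -0.734, -0.530).
n = v₁ × v₂ = (0.153, -0.144, 0.322) (taken with n_z > 0).
Dip δ = arctan(|n_h|/n_z) = arctan(0.210/0.322) = 33.1°.
Dip direction = azimuth of (n_x, n_y) = atan2(0.153, -0.144) = 133°.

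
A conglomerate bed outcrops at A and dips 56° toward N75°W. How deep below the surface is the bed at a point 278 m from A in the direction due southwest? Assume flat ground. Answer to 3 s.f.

The hole lies 60° from the dip direction, so the down-dip offset is 278 × cos 60° = 139.00 m.
Depth = down-dip offset × tan(dip) = 139.00 × tan 56° = 139.00 × 1.4826
Depth = 206.08 m

206 m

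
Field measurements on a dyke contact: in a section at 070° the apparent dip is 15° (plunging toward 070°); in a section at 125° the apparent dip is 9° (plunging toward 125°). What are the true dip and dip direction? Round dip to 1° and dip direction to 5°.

The two traces are lines in the plane: v₁ = (sin 70°·cos 15°, cos 70°·cos 15°, −sin 15°), v₂ = (sin 125°·cos 9°, cos 125°·cos 9°, −sin 9°).
Cross product v₁ × v₂ gives the pole to the plane: n ∝ (0.198, 0.067, 0.781).
Dip δ = arctan(|n_h|/n_z) = arctan(0.209/0.781) = 15.0°.
The horizontal component of n points toward azimuth atan2(n_x, n_y) = 71°, the dip direction.

true dip 15°, dip direction 070°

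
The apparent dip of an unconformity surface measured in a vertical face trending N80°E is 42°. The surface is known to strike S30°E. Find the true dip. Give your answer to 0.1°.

β = acute angle between strike S30°E and section N80°E = 70°.
tan(true dip) = tan 42° / sin 70° = 0.9582
δ = arctan(0.9582) = 43.78°

43.8°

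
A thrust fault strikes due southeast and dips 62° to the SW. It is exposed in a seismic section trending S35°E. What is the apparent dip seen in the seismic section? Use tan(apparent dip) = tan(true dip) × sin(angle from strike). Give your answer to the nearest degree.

Angle between strike (due southeast) and section (S35°E): β = 10°.
tan(apparent dip) = tan 62° · sin 10° = 0.3266
α = arctan(0.3266) = 18.09°

18°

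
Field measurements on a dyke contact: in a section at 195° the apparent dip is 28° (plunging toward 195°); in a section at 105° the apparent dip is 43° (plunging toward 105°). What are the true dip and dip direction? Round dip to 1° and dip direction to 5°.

true dip 47°, dip direction 135°

The two traces are lines in the plane: v₁ = (sin 195°·cos 28°, cos 195°·cos 28°, −sin 28°), v₂ = (sin 105°·cos 43°, cos 105°·cos 43°, −sin 43°).
Cross product v₁ × v₂ gives the pole to the plane: n ∝ (0.493, -0.488, 0.646).
tan δ = √(n_x²+n_y²)/n_z = 0.693/0.646, so δ = 47.0°.
Dip direction = azimuth of (n_x, n_y) = atan2(0.493, -0.488) = 135°.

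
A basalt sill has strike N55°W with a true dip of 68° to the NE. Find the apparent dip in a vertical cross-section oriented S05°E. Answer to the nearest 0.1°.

The section lies 50° from the strike.
tan(apparent dip) = tan 68° · sin 50° = 1.8960
α = arctan(1.8960) = 62.19°

62.2°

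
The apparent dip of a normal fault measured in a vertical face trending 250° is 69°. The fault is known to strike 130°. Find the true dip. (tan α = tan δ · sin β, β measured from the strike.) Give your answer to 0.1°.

71.6°

β = acute angle between strike 130° and section 250° = 60°.
tan δ = tan α / sin β = tan 69° / sin 60° = 2.6051 / 0.8660 = 3.0081
δ = arctan(3.0081) = 71.61°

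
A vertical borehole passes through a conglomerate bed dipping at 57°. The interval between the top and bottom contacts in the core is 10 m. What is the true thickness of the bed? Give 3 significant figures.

True thickness t = h · cos(dip) = 10 × cos 57°
t = 10 × 0.5446 = 5.446 m

5.45 m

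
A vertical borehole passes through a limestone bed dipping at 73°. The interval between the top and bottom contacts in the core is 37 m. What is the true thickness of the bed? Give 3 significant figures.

10.8 m

True thickness t = h · cos(dip) = 37 × cos 73°
t = 37 × 0.2924 = 10.818 m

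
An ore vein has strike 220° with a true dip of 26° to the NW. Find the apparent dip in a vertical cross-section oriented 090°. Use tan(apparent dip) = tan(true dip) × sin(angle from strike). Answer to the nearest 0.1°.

20.5°

Angle between strike (220°) and section (090°): β = 50°.
tan(apparent dip) = tan 26° · sin 50° = 0.3736
apparent dip = arctan 0.3736 = 20.49°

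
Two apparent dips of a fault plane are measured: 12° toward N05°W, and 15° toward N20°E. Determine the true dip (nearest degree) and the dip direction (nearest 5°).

Each apparent-dip line lies in the plane. As unit vectors (x east, y north, z up), v₁ plunges 12°→N05°W and v₂ plunges 15°→N20°E.
The plane normal is n = v₁ × v₂ ∝ (0.063, 0.091, 0.399).
Dip δ = arctan(|n_h|/n_z) = arctan(0.111/0.399) = 15.5°.
Dip direction = azimuth of (n_x, n_y) = atan2(0.063, 0.091) = 35°.

true dip 16°, dip direction 035°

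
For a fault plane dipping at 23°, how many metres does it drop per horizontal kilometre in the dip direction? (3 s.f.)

drop per km = 1000 × tan 23° = 1000 × 0.4245

424 m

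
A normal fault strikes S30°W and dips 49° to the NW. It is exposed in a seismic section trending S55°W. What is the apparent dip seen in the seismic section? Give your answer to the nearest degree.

26°

The strike is S30°W and the section trends S55°W; the acute angle between them is β = 25°.
tan(apparent dip) = tan 49° · sin 25° = 0.4862
apparent dip = arctan 0.4862 = 25.93°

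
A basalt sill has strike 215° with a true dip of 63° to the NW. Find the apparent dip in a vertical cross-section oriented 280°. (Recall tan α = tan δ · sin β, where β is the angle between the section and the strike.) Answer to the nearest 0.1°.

60.7°

Angle between strike (215°) and section (280°): β = 65°.
tan(apparent dip) = tan 63° · sin 65° = 1.7787
α = arctan(1.7787) = 60.66°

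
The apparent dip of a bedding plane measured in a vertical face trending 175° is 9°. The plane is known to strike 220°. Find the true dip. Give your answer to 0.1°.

12.6°

β = acute angle between strike 220° and section 175° = 45°.
tan δ = tan α / sin β = tan 9° / sin 45° = 0.1584 / 0.7071 = 0.2240
true dip = arctan 0.2240 = 12.63°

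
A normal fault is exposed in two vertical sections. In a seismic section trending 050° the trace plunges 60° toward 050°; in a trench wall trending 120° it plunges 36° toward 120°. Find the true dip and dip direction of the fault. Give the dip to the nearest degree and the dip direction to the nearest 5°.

true dip 60°, dip direction 055°

Each apparent-dip line lies in the plane. As unit vectors (x east, y north, z up), v₁ plunges 60°→050° and v₂ plunges 36°→120°.
Cross product v₁ × v₂ gives the pole to the plane: n ∝ (0.539, 0.382, 0.380).
True dip = arccos(n_z / |n|) = arccos(0.4987) = 60.1°.
The horizontal component of n points toward azimuth atan2(n_x, n_y) = 55°, the dip direction.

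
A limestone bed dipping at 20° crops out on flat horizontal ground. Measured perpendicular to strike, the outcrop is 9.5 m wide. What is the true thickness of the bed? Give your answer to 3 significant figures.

3.25 m

True thickness t = w · sin(dip) = 9.5 × sin 20°
t = 9.5 × 0.3420 = 3.249 m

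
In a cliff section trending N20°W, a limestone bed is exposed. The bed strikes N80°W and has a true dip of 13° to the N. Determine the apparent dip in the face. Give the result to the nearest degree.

11°

The section lies 60° from the strike.
tan(apparent dip) = tan 13° · sin 60° = 0.1999
α = arctan(0.1999) = 11.31°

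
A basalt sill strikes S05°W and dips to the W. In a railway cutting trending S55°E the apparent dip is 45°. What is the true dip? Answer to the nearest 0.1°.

49.1°

The section is 60° from the strike.
tan δ = tan α / sin β = tan 45° / sin 60° = 1.0000 / 0.8660 = 1.1547
δ = arctan(1.1547) = 49.11°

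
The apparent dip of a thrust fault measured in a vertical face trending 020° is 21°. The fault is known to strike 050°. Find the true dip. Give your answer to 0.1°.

The section is 30° from the strike.
tan(true dip) = tan 21° / sin 30° = 0.7677
δ = arctan(0.7677) = 37.51°

37.5°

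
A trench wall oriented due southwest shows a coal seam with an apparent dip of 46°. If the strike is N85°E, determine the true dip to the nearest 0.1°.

58.2°

The section is 40° from the strike.
tan(true dip) = tan 46° / sin 40° = 1.6110
δ = arctan(1.6110) = 58.17°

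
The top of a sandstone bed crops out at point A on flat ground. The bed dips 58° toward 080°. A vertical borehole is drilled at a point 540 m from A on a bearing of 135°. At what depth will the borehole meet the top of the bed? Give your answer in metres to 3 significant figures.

496 m

The hole lies 55° from the dip direction, so the down-dip offset is 540 × cos 55° = 309.73 m.
Depth = down-dip offset × tan(dip) = 309.73 × tan 58° = 309.73 × 1.6003
Depth = 495.67 m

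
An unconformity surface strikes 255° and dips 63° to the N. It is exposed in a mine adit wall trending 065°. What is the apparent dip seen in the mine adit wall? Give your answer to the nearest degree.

The strike is 255° and the section trends 065°; the acute angle between them is β = 10°.
tan α = tan 63° × sin 10° = 1.9626 × 0.1736 = 0.3408
α = arctan(0.3408) = 18.82°

19°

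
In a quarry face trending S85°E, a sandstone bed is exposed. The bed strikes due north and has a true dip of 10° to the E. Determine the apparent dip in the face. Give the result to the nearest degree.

10°

The strike is due north and the section trends S85°E; the acute angle between them is β = 85°.
tan α = tan 10° × sin 85° = 0.1763 × 0.9962 = 0.1757
α = arctan(0.1757) = 9.96°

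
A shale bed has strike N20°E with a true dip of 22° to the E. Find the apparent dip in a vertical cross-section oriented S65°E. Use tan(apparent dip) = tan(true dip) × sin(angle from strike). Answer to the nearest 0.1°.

21.9°

The section lies 85° from the strike.
tan(apparent dip) = tan 22° · sin 85° = 0.4025
α = arctan(0.4025) = 21.92°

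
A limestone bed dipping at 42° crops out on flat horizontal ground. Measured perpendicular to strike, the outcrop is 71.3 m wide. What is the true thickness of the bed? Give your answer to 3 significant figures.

True thickness t = w · sin(dip) = 71.3 × sin 42°
t = 71.3 × 0.6691 = 47.709 m

47.7 m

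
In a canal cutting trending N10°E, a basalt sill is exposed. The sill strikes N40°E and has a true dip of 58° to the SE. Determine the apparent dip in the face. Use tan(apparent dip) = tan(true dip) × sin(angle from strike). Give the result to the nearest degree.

The strike is N40°E and the section trends N10°E; the acute angle between them is β = 30°.
tan α = tan 58° × sin 30° = 1.6003 × 0.5000 = 0.8002
apparent dip = arctan 0.8002 = 38.67°

39°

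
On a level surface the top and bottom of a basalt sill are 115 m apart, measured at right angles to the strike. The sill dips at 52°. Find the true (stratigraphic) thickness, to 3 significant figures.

True thickness t = w · sin(dip) = 115 × sin 52°
t = 115 × 0.7880 = 90.621 m

90.6 m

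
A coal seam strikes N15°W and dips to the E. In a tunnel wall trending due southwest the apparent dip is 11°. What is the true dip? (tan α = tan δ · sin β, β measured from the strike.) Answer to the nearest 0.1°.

12.7°

The section is 60° from the strike.
tan δ = tan α / sin β = tan 11° / sin 60° = 0.1944 / 0.8660 = 0.2245
true dip = arctan 0.2245 = 12.65°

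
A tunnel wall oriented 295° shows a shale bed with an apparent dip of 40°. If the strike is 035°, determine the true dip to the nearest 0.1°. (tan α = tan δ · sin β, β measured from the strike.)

40.4°

β = acute angle between strike 035° and section 295° = 80°.
tan(true dip) = tan 40° / sin 80° = 0.8520
true dip = arctan 0.8520 = 40.43°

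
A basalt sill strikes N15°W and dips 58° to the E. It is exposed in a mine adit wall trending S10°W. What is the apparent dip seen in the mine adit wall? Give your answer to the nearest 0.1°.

The strike is N15°W and the section trends S10°W; the acute angle between them is β = 25°.
tan(apparent dip) = tan 58° · sin 25° = 0.6763
α = arctan(0.6763) = 34.07°

34.1°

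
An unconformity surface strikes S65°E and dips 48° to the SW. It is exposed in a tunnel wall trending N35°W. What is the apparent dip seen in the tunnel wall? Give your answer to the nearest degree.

29°

The strike is S65°E and the section trends N35°W; the acute angle between them is β = 30°.
tan(apparent dip) = tan 48° · sin 30° = 0.5553
α = arctan(0.5553) = 29.04°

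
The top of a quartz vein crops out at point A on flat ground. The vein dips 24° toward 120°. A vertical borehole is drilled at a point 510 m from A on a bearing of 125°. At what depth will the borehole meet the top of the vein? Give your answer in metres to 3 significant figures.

226 m

The hole lies 5° from the dip direction, so the down-dip offset is 510 × cos 5° = 508.06 m.
Depth = down-dip offset × tan(dip) = 508.06 × tan 24° = 508.06 × 0.4452
Depth = 226.20 m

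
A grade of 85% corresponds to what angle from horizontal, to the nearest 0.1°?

40.4°

tan θ = 85/100 = 0.8500
θ = arctan(0.8500) = 40.36°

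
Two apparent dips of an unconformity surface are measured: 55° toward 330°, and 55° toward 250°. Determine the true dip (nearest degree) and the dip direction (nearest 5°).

true dip 62°, dip direction 290°

Each apparent-dip line lies in the plane. As unit vectors (x east, y north, z up), v₁ plunges 55°→330° and v₂ plunges 55°→250°.
The plane normal is n = v₁ × v₂ ∝ (-0.568, 0.207, 0.324).
True dip = arccos(n_z / |n|) = arccos(0.4727) = 61.8°.
Dip direction = azimuth of (n_x, n_y) = atan2(-0.568, 0.207) = 290°.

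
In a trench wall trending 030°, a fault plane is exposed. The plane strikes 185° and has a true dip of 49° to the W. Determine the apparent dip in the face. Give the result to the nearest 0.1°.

25.9°

The section lies 25° from the strike.
tan α = tan 49° × sin 25° = 1.1504 × 0.4226 = 0.4862
α = arctan(0.4862) = 25.93°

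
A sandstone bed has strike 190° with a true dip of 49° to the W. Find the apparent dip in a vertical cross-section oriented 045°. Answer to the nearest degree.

Angle between strike (190°) and section (045°): β = 35°.
tan α = tan 49° × sin 35° = 1.1504 × 0.5736 = 0.6598
apparent dip = arctan 0.6598 = 33.42°

33°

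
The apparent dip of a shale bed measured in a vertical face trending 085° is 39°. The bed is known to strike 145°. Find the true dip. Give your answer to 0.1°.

β = acute angle between strike 145° and section 085° = 60°.
tan(true dip) = tan 39° / sin 60° = 0.9351
δ = arctan(0.9351) = 43.08°

43.1°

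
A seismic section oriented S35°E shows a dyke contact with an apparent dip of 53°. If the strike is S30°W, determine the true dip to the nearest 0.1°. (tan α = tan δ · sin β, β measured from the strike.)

The section is 65° from the strike.
tan δ = tan α / sin β = tan 53° / sin 65° = 1.3270 / 0.9063 = 1.4642
true dip = arctan 1.4642 = 55.67°

55.7°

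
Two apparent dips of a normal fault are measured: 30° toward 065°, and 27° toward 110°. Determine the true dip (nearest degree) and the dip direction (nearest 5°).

true dip 31°, dip direction 080°

The two traces are lines in the plane: v₁ = (sin 65°·cos 30°, cos 65°·cos 30°, −sin 30°), v₂ = (sin 110°·cos 27°, cos 110°·cos 27°, −sin 27°).
n = v₁ × v₂ = (0.319, 0.062, 0.546) (taken with n_z > 0).
tan δ = √(n_x²+n_y²)/n_z = 0.325/0.546, so δ = 30.7°.
The horizontal component of n points toward azimuth atan2(n_x, n_y) = 79°, the dip direction.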